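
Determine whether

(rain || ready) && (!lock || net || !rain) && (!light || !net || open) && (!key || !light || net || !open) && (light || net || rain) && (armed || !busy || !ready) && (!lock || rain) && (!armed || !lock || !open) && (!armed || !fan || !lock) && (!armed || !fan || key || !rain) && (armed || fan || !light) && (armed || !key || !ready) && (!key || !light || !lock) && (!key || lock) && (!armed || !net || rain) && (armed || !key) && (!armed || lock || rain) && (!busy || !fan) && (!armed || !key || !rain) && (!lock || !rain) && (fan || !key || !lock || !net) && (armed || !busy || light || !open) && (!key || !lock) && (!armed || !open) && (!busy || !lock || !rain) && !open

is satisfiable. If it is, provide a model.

armed=T; light=T; lock=F; net=F; busy=F; fan=F; ready=T; open=F; rain=T; key=F

Unit clause (!open) forces open = False.
Set armed = True.
Set light = True.
  then (!light || !net || open) forces net = False.
Try lock = True:
  (!lock || net || !rain) forces rain = False.
  clause (!lock || rain) is falsified — backtrack.
So lock = False.
  then (!key || lock) forces key = False.
  then (!armed || lock || rain) forces rain = True.
  then (!armed || !fan || key || !rain) forces fan = False.
Set busy = False.
Set ready = True.
All clauses satisfied.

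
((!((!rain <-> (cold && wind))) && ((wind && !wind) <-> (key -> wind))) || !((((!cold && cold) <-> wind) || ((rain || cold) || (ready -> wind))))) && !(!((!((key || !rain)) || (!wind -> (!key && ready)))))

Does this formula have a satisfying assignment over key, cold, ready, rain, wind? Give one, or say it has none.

Case wind = True: the conjunct (!((!rain <-> (cold && wind))) && ((wind && !wind) <-> (key -> wind))) || !((((!cold && cold) <-> wind) || ((rain || cold) || (ready -> wind)))) becomes (!((!rain <-> cold)) && False) || !True = False.
Case wind = False: the formula simplifies to ((!rain && key) || !((!((!cold && cold)) || ((rain || cold) || !ready)))) && !(!((!((key || !rain)) || (!key && ready)))).
  rain = True: the conjunct (!rain && key) || !((!((!cold && cold)) || ((rain || cold) || !ready))) becomes (False && key) || !True = False.
  rain = False: simplifies to (key || !((!((!cold && cold)) || (cold || !ready)))) && !(!((!key && ready))).
    key = True: the conjunct !(!((!key && ready))) becomes !(!False) = False.
    key = False: simplifies to !((!((!cold && cold)) || (cold || !ready))) && !(!ready).
      cold = True: the conjunct !((!((!cold && cold)) || (cold || !ready))) becomes !((True || True)) = False.
      cold = False: the conjunct !((!((!cold && cold)) || (cold || !ready))) becomes !((True || !ready)) = False.
Both cases fail — unsatisfiable.

UNSATISFIABLE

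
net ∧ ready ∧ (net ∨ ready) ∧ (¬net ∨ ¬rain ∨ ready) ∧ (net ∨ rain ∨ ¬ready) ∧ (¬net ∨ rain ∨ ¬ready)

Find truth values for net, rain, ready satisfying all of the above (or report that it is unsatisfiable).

Unit clause (net) forces net = True.
Unit clause (ready) forces ready = True.
In (¬net ∨ rain ∨ ¬ready) only rain is left, so rain = True.
Check each clause:
  (net): net holds.
  (ready): ready holds.
  (net ∨ ready): net holds.
  (¬net ∨ ¬rain ∨ ready): ready holds.
  (net ∨ rain ∨ ¬ready): net holds.
  (¬net ∨ rain ∨ ¬ready): rain holds.
All clauses satisfied.

net = True, rain = True, ready = True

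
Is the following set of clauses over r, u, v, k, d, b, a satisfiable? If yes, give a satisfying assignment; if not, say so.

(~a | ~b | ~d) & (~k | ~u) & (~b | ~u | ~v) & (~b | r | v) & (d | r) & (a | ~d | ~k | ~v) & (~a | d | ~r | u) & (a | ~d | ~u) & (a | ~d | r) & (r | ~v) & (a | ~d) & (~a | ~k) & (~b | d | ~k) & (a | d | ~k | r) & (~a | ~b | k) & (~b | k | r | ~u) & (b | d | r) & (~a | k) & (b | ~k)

Set r = True.
Set u = True.
  then (~k | ~u) forces k = False.
  then (~a | k) forces a = False.
  then (a | ~d | ~u) forces d = False.
Set v = False.
Set b = False.
All clauses satisfied.

r = True, u = True, v = False, k = False, d = False, b = False, a = False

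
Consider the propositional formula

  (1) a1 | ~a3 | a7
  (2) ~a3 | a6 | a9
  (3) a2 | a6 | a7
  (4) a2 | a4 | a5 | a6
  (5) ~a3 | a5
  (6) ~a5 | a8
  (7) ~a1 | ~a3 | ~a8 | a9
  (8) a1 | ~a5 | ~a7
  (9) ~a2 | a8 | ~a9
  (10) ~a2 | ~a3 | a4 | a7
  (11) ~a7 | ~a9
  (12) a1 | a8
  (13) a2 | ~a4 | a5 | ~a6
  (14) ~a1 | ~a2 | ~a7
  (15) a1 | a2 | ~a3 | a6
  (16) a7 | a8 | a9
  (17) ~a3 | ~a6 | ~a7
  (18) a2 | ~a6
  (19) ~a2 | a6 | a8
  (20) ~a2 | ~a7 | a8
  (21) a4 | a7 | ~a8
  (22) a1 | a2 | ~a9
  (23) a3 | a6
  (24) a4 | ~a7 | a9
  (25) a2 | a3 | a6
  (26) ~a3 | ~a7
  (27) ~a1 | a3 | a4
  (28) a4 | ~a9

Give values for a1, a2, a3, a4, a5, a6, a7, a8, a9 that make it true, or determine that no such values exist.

a1 = False, a2 = True, a3 = False, a4 = True, a5 = True, a6 = True, a7 = False, a8 = True, a9 = True

Set a1 = False.
  then (a1 | a8) forces a8 = True.
Set a2 = True.
Try a3 = True:
  (a1 | ~a3 | a7) forces a7 = True.
  clause (~a3 | ~a7) is falsified — backtrack.
So a3 = False.
  then (a3 | a6) forces a6 = True.
Set a4 = True.
Set a5 = True.
  then (a1 | ~a5 | ~a7) forces a7 = False.
Set a9 = True.
All clauses satisfied.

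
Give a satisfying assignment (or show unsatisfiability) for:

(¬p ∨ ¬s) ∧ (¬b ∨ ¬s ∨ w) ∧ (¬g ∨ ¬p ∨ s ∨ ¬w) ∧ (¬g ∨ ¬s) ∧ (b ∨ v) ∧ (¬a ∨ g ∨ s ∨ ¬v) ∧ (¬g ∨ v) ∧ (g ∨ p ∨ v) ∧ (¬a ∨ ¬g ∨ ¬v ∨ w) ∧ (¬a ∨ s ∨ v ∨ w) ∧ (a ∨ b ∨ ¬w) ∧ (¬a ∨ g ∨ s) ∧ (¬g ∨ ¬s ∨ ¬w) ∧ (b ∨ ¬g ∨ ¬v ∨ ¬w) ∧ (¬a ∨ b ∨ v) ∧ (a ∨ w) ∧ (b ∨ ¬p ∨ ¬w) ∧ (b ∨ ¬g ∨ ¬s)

w = True, p = False, v = True, a = True, s = True, g = False, b = True

Set w = True.
Set p = False.
Try v = False:
  (b ∨ v) forces b = True.
  (¬g ∨ v) forces g = False.
  clause (g ∨ p ∨ v) is falsified — backtrack.
So v = True.
Set a = True.
Set s = True.
  then (¬g ∨ ¬s) forces g = False.
Set b = True.
All clauses satisfied.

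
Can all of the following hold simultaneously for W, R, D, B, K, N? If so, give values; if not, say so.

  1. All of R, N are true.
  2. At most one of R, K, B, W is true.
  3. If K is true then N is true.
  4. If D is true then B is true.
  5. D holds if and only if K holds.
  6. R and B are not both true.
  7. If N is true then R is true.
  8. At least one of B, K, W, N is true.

W = False; R = True; D = False; B = False; K = False; N = True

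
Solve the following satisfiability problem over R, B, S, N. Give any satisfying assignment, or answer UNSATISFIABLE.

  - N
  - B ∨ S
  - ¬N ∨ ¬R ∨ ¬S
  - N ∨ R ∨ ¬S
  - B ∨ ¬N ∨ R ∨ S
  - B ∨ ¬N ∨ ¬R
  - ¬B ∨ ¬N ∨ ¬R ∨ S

R=F, B=F, S=T, N=T

Unit clause (N) forces N = True.
Set R = False.
Set B = False.
  then (B ∨ S) forces S = True.
Check each clause:
  (N): N holds.
  (B ∨ S): S holds.
  (¬N ∨ ¬R ∨ ¬S): ¬R holds.
  (N ∨ R ∨ ¬S): N holds.
  (B ∨ ¬N ∨ R ∨ S): S holds.
  (B ∨ ¬N ∨ ¬R): ¬R holds.
  (¬B ∨ ¬N ∨ ¬R ∨ S): ¬B holds.
All clauses satisfied.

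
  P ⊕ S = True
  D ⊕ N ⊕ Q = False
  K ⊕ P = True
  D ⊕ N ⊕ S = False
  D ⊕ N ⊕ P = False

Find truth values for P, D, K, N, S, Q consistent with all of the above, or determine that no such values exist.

Adding constraints 1, 4, 5 mod 2: every variable appears an even number of times on the left, so the left side is 0.
But the right sides sum to 1 (mod 2). 0 ≠ 1 — the system is inconsistent.

No satisfying assignment exists.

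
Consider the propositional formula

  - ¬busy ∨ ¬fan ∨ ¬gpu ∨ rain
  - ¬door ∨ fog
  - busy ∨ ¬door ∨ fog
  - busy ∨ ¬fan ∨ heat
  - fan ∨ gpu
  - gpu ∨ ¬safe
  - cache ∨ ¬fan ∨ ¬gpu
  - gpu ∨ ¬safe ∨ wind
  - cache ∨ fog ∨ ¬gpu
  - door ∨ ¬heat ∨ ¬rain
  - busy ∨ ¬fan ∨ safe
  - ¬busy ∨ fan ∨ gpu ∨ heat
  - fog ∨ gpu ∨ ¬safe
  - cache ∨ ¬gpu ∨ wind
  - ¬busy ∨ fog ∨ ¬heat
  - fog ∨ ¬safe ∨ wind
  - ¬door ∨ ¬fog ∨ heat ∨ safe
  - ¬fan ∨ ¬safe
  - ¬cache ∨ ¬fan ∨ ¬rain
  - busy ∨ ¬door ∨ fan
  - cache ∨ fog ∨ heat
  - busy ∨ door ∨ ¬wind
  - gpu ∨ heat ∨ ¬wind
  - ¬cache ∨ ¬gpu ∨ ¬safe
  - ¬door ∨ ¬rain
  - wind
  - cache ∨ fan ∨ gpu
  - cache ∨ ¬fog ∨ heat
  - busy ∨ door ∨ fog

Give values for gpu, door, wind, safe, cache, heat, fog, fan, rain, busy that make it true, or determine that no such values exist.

gpu = True, door = True, wind = True, safe = False, cache = False, heat = True, fog = True, fan = False, rain = False, busy = True

Unit clause (wind) forces wind = True.
Set gpu = True.
Set door = True.
  then (¬door ∨ fog) forces fog = True.
  then (¬door ∨ ¬rain) forces rain = False.
Set safe = False.
  then (¬door ∨ ¬fog ∨ heat ∨ safe) forces heat = True.
Set cache = False.
  then (cache ∨ ¬fan ∨ ¬gpu) forces fan = False.
  then (busy ∨ ¬door ∨ fan) forces busy = True.
All clauses satisfied.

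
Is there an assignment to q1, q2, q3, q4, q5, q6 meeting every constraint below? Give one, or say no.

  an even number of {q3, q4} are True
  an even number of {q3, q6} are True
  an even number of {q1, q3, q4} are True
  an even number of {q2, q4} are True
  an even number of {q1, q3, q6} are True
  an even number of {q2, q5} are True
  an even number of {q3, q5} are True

q1: False, q2: False, q3: False, q4: False, q5: False, q6: False

{q3, q4}: 0 true → even ✓
{q3, q6}: 0 true → even ✓
{q1, q3, q4}: 0 true → even ✓
{q2, q4}: 0 true → even ✓
{q1, q3, q6}: 0 true → even ✓
{q2, q5}: 0 true → even ✓
{q3, q5}: 0 true → even ✓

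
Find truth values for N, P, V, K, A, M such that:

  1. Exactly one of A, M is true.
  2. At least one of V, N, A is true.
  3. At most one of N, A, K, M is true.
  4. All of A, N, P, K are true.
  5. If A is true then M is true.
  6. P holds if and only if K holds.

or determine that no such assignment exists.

No satisfying assignment exists.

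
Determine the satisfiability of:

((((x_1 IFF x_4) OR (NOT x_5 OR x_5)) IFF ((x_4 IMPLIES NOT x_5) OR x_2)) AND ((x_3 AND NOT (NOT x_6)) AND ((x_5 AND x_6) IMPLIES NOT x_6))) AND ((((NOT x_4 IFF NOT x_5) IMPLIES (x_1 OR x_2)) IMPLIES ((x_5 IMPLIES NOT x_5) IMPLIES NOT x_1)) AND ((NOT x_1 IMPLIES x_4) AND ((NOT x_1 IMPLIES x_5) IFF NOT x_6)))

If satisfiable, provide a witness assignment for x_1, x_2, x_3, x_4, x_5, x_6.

x_1 = False, x_2 = False, x_3 = True, x_4 = True, x_5 = False, x_6 = True

  (((x_1 IFF x_4) OR (NOT x_5 OR x_5)) IFF ((x_4 IMPLIES NOT x_5) OR x_2)) AND ((x_3 AND NOT (NOT x_6)) AND ((x_5 AND x_6) IMPLIES NOT x_6)) = True
    ((x_1 IFF x_4) OR (NOT x_5 OR x_5)) IFF ((x_4 IMPLIES NOT x_5) OR x_2) = True
      (x_1 IFF x_4) OR (NOT x_5 OR x_5) = True
        x_1 IFF x_4 = False
        NOT x_5 OR x_5 = True
          NOT x_5 = True
      (x_4 IMPLIES NOT x_5) OR x_2 = True
        x_4 IMPLIES NOT x_5 = True
          NOT x_5 = True
    (x_3 AND NOT (NOT x_6)) AND ((x_5 AND x_6) IMPLIES NOT x_6) = True
      x_3 AND NOT (NOT x_6) = True
        NOT (NOT x_6) = True
          NOT x_6 = False
      (x_5 AND x_6) IMPLIES NOT x_6 = True
        x_5 AND x_6 = False
        NOT x_6 = False
  (((NOT x_4 IFF NOT x_5) IMPLIES (x_1 OR x_2)) IMPLIES ((x_5 IMPLIES NOT x_5) IMPLIES NOT x_1)) AND ((NOT x_1 IMPLIES x_4) AND ((NOT x_1 IMPLIES x_5) IFF NOT x_6)) = True
    ((NOT x_4 IFF NOT x_5) IMPLIES (x_1 OR x_2)) IMPLIES ((x_5 IMPLIES NOT x_5) IMPLIES NOT x_1) = True
      (NOT x_4 IFF NOT x_5) IMPLIES (x_1 OR x_2) = True
        NOT x_4 IFF NOT x_5 = False
          NOT x_4 = False
          NOT x_5 = True
        x_1 OR x_2 = False
      (x_5 IMPLIES NOT x_5) IMPLIES NOT x_1 = True
        x_5 IMPLIES NOT x_5 = True
          NOT x_5 = True
        NOT x_1 = True
    (NOT x_1 IMPLIES x_4) AND ((NOT x_1 IMPLIES x_5) IFF NOT x_6) = True
      NOT x_1 IMPLIES x_4 = True
        NOT x_1 = True
      (NOT x_1 IMPLIES x_5) IFF NOT x_6 = True
        NOT x_1 IMPLIES x_5 = False
          NOT x_1 = True
        NOT x_6 = False
Both conjuncts True, so the formula holds.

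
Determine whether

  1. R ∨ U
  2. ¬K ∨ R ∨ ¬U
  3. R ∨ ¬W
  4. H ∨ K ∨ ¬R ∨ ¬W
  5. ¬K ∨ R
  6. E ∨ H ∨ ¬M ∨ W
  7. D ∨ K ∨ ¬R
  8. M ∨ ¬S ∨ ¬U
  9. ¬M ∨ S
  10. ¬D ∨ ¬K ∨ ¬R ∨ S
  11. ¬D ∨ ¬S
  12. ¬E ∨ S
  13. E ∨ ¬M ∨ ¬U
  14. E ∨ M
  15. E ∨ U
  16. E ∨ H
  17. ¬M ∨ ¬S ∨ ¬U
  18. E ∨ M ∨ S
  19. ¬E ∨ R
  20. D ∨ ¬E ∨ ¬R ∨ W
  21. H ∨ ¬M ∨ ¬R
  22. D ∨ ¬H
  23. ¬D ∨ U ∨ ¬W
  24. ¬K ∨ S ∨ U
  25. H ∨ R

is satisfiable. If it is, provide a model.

D = False, M = False, W = True, R = True, K = True, E = True, H = False, U = False, S = True

Try D = True:
  (¬D ∨ ¬S) forces S = False.
  (¬M ∨ S) forces M = False.
  (¬E ∨ S) forces E = False.
  clause (E ∨ M) is falsified — backtrack.
So D = False.
  then (D ∨ ¬H) forces H = False.
  then (H ∨ R) forces R = True.
  then (D ∨ K ∨ ¬R) forces K = True.
  then (E ∨ H) forces E = True.
  then (D ∨ ¬E ∨ ¬R ∨ W) forces W = True.
  then (H ∨ ¬M ∨ ¬R) forces M = False.
  then (¬E ∨ S) forces S = True.
  then (M ∨ ¬S ∨ ¬U) forces U = False.
All clauses satisfied.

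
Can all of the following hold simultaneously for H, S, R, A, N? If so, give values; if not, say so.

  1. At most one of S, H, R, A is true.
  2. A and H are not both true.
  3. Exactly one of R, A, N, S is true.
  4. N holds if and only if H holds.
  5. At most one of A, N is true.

H: True; S: False; R: False; A: False; N: True

  (1) {S, H, R, A}: 1 true — at most one ✓
  (2) A=F, H=T — not both ✓
  (3) {R, A, N, S}: 1 true — exactly one ✓
  (4) N=T, H=T — same ✓
  (5) {A, N}: 1 true — at most one ✓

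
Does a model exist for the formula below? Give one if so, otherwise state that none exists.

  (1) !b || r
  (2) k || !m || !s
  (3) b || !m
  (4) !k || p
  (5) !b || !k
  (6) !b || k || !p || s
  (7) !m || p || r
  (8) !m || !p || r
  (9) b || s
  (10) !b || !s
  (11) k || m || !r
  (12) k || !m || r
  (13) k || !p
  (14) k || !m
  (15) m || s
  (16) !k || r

Set b = False.
  then (b || !m) forces m = False.
  then (b || s) forces s = True.
Set r = False.
  then (!k || r) forces k = False.
  then (k || !p) forces p = False.
All clauses satisfied.

b=F; r=F; p=F; s=T; m=F; k=F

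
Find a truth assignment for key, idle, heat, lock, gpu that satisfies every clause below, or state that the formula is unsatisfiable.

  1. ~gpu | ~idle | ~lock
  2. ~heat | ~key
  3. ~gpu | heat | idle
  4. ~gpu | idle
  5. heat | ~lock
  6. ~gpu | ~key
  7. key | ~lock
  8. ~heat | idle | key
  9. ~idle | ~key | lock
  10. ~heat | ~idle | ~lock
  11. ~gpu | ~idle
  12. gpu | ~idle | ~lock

Set key = True.
  then (~heat | ~key) forces heat = False.
  then (heat | ~lock) forces lock = False.
  then (~gpu | ~key) forces gpu = False.
  then (~idle | ~key | lock) forces idle = False.
All clauses satisfied.

key=T, idle=F, heat=F, lock=F, gpu=F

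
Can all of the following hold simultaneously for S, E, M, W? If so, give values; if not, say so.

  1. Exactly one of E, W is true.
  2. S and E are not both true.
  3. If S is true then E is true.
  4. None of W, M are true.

S: False, E: True, M: False, W: False

  (1) {E, W}: 1 true — exactly one ✓
  (2) S=F, E=T — not both ✓
  (3) S=F ⇒ E: vacuous ✓
  (4) {W, M}: 0 true — none ✓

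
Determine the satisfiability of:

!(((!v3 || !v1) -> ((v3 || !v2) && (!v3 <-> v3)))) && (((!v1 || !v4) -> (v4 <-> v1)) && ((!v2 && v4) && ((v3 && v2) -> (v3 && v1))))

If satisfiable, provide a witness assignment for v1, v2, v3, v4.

v1 = True; v2 = False; v3 = False; v4 = True

  !(((!v3 || !v1) -> ((v3 || !v2) && (!v3 <-> v3)))) = True
    (!v3 || !v1) -> ((v3 || !v2) && (!v3 <-> v3)) = False
      !v3 || !v1 = True
        !v3 = True
        !v1 = False
      (v3 || !v2) && (!v3 <-> v3) = False
        v3 || !v2 = True
          !v2 = True
        !v3 <-> v3 = False
          !v3 = True
  ((!v1 || !v4) -> (v4 <-> v1)) && ((!v2 && v4) && ((v3 && v2) -> (v3 && v1))) = True
    (!v1 || !v4) -> (v4 <-> v1) = True
      !v1 || !v4 = False
        !v1 = False
        !v4 = False
      v4 <-> v1 = True
    (!v2 && v4) && ((v3 && v2) -> (v3 && v1)) = True
      !v2 && v4 = True
        !v2 = True
      (v3 && v2) -> (v3 && v1) = True
        v3 && v2 = False
        v3 && v1 = False
Both conjuncts True, so the formula holds.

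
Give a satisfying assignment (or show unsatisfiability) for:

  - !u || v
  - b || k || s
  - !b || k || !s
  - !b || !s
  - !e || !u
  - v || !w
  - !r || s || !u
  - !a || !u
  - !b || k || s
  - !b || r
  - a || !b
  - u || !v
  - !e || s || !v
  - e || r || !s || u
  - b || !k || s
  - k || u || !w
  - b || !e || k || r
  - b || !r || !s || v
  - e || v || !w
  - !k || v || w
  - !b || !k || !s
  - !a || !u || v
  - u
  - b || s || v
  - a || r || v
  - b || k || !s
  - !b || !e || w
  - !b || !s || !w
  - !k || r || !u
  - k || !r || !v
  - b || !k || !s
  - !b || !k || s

Case u = True:
  (!u || v) forces v = True.
  (!e || !u) forces e = False.
  (!a || !u) forces a = False.
  (a || !b) forces b = False.
  If k = True:
    (b || !k || s) forces s = True.
    clause (b || !k || !s) is falsified.
  If k = False:
    (b || k || s) forces s = True.
    clause (b || k || !s) is falsified.
  Every sub-case reaches a contradiction.
Case u = False:
  Clause (u) is falsified — contradiction.
Both cases fail, so the formula is unsatisfiable.

No satisfying assignment exists.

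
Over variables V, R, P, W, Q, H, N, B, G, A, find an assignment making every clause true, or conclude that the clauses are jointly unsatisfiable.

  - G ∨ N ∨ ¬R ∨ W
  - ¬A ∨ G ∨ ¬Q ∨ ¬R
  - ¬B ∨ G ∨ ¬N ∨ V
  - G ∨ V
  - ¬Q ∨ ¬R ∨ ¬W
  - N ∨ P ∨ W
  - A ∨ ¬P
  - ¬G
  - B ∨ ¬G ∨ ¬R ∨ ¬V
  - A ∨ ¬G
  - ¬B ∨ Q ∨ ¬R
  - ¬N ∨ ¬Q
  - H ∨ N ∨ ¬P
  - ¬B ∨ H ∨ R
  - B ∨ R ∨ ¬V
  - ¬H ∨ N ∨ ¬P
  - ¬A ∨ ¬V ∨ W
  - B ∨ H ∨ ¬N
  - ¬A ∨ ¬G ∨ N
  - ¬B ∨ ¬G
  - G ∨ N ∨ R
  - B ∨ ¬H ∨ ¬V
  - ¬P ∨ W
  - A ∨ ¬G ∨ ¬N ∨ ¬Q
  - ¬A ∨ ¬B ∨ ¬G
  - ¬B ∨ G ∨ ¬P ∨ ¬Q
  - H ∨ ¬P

Unit clause (¬G) forces G = False.
In (G ∨ V) only V is left, so V = True.
Set R = False.
  then (B ∨ R ∨ ¬V) forces B = True.
  then (G ∨ N ∨ R) forces N = True.
  then (¬N ∨ ¬Q) forces Q = False.
  then (¬B ∨ H ∨ R) forces H = True.
Set P = True.
  then (A ∨ ¬P) forces A = True.
  then (¬A ∨ ¬V ∨ W) forces W = True.
All clauses satisfied.

V=T, R=F, P=T, W=T, Q=F, H=T, N=T, B=T, G=F, A=T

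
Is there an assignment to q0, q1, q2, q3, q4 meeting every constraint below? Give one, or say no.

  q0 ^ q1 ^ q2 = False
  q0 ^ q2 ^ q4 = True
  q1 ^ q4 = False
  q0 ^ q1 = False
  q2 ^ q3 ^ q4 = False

Adding constraints 1, 2, 3 mod 2: every variable appears an even number of times on the left, so the left side is 0.
But the right sides sum to 1 (mod 2). 0 ≠ 1 — the system is inconsistent.

The formula is unsatisfiable.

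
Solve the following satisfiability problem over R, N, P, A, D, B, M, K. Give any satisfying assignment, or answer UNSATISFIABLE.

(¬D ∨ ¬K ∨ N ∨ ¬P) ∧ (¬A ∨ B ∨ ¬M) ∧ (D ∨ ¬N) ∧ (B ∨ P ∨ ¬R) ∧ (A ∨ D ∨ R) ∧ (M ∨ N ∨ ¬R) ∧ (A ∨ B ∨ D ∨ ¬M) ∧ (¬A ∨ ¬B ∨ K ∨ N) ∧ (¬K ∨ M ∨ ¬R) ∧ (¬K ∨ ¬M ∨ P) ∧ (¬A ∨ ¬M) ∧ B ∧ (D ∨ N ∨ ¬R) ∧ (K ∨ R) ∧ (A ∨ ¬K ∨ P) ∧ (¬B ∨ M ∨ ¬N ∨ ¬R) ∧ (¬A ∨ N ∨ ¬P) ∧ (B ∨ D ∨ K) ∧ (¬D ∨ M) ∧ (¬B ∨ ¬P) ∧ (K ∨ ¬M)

R: False, N: False, P: False, A: True, D: False, B: True, M: False, K: True

Unit clause (B) forces B = True.
In (¬B ∨ ¬P) only ¬P is left, so P = False.
Set R = False.
  then (K ∨ R) forces K = True.
  then (A ∨ ¬K ∨ P) forces A = True.
  then (¬K ∨ ¬M ∨ P) forces M = False.
  then (¬D ∨ M) forces D = False.
  then (D ∨ ¬N) forces N = False.
All clauses satisfied.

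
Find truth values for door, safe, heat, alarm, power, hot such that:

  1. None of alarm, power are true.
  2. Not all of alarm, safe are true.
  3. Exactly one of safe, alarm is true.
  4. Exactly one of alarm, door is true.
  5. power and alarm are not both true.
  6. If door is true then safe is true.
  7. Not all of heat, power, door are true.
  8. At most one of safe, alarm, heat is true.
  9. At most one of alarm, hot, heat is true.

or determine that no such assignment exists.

door = True; safe = True; heat = False; alarm = False; power = False; hot = True

  (1) {alarm, power}: 0 true — none ✓
  (2) {alarm, safe}: 1/2 true — not all ✓
  (3) {safe, alarm}: 1 true — exactly one ✓
  (4) {alarm, door}: 1 true — exactly one ✓
  (5) power=F, alarm=F — not both ✓
  (6) door=T ⇒ safe: T ✓
  (7) {heat, power, door}: 1/3 true — not all ✓
  (8) {safe, alarm, heat}: 1 true — at most one ✓
  (9) {alarm, hot, heat}: 1 true — at most one ✓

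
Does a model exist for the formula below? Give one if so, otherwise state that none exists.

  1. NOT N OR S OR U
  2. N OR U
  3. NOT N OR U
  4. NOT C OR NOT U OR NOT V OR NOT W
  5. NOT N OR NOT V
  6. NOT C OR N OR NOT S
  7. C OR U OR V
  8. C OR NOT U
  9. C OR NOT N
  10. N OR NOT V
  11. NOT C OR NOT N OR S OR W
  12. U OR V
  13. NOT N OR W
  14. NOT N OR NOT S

N = False, C = True, S = False, U = True, W = True, V = False

Set N = False.
  then (N OR U) forces U = True.
  then (C OR NOT U) forces C = True.
  then (N OR NOT V) forces V = False.
  then (NOT C OR N OR NOT S) forces S = False.
Set W = True.
All clauses satisfied.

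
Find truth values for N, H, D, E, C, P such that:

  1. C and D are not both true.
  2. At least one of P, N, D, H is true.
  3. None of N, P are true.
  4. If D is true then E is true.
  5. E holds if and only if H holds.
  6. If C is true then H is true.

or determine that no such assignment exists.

N = False, H = True, D = False, E = True, C = True, P = False

  (1) C=T, D=F — not both ✓
  (2) {P, N, D, H}: 1 true — at least one ✓
  (3) {N, P}: 0 true — none ✓
  (4) D=F ⇒ E: vacuous ✓
  (5) E=T, H=T — same ✓
  (6) C=T ⇒ H: T ✓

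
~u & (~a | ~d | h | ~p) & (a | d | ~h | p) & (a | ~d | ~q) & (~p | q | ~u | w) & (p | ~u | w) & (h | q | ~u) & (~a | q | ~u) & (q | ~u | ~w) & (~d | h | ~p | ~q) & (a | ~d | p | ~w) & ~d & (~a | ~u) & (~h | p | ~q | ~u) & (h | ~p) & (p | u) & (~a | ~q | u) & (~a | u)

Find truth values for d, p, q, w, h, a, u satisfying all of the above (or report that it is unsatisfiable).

Unit clause (~u) forces u = False.
Unit clause (~d) forces d = False.
In (p | u) only p is left, so p = True.
In (~a | u) only ~a is left, so a = False.
In (h | ~p) only h is left, so h = True.
Set q = False.
Set w = True.
All clauses satisfied.

d = False, p = True, q = False, w = True, h = True, a = False, u = False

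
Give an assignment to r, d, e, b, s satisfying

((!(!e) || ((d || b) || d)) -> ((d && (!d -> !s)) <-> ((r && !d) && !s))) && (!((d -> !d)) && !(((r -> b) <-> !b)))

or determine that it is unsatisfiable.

The formula is unsatisfiable.

Case d = True: the conjunct (!(!e) || ((d || b) || d)) -> ((d && (!d -> !s)) <-> ((r && !d) && !s)) becomes (!(!e) || True) -> (True <-> False) = False.
Case d = False: the conjunct !((d -> !d)) becomes !((False -> True)) = False.
Both cases fail — unsatisfiable.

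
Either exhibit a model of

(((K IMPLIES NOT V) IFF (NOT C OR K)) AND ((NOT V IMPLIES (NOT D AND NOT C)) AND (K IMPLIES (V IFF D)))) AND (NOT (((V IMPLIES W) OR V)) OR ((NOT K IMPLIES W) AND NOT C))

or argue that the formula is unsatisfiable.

W: True, K: False, C: False, V: True, D: False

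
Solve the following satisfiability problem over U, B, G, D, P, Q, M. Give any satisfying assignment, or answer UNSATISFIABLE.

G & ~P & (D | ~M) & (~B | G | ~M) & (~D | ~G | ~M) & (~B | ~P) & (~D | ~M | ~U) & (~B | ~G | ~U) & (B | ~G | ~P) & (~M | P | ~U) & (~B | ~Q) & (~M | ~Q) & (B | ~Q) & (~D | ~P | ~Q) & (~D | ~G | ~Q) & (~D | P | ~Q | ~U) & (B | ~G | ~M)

Unit clause (G) forces G = True.
Unit clause (~P) forces P = False.
Set U = False.
Set B = False.
  then (B | ~Q) forces Q = False.
  then (B | ~G | ~M) forces M = False.
Set D = True.
All clauses satisfied.

U = False; B = False; G = True; D = True; P = False; Q = False; M = False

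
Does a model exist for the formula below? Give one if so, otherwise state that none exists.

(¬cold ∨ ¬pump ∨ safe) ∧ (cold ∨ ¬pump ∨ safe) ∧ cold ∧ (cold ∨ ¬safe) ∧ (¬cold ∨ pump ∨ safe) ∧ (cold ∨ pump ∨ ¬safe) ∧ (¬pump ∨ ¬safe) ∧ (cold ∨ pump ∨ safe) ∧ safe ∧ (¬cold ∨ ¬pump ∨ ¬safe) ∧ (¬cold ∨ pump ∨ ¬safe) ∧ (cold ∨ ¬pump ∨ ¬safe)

Case cold = True:
  (safe) forces safe = True.
  (¬pump ∨ ¬safe) forces pump = False.
  Clause (¬cold ∨ pump ∨ ¬safe) is falsified — contradiction.
Case cold = False:
  Clause (cold) is falsified — contradiction.
Both cases fail, so the formula is unsatisfiable.

Unsatisfiable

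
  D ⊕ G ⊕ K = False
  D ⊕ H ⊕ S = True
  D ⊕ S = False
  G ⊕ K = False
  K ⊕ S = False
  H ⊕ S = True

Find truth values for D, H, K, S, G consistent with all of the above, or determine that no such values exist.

D = False; H = True; K = False; S = False; G = False

D ⊕ G ⊕ K = F ⊕ F ⊕ F = False ✓
D ⊕ H ⊕ S = F ⊕ T ⊕ F = True ✓
D ⊕ S = F ⊕ F = False ✓
G ⊕ K = F ⊕ F = False ✓
K ⊕ S = F ⊕ F = False ✓
H ⊕ S = T ⊕ F = True ✓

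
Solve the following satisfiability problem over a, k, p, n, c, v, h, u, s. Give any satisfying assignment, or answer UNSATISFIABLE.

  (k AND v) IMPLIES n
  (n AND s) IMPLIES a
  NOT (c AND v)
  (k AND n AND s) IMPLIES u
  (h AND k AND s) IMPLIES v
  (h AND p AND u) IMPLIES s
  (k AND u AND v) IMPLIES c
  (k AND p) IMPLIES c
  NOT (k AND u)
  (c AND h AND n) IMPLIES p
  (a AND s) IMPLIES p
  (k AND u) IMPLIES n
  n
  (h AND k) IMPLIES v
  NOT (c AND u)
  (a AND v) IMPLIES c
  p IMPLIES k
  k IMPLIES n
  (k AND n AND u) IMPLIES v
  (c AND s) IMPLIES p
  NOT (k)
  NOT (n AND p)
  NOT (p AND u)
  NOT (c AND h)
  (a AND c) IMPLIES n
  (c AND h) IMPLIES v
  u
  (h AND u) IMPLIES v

a = False; k = False; p = False; n = True; c = False; v = False; h = False; u = True; s = False

Unit clause (NOT k) forces k = False.
Unit clause (u) forces u = True.
Unit clause (n) forces n = True.
In (k OR NOT p) only NOT p is left, so p = False.
In (NOT c OR NOT u) only NOT c is left, so c = False.
Set a = False.
  then (a OR NOT n OR NOT s) forces s = False.
Set v = False.
  then (NOT h OR NOT u OR v) forces h = False.
All clauses satisfied.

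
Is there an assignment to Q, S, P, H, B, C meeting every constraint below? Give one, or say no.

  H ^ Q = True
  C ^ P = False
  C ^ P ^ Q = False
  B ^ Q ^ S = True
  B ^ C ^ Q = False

Q: False, S: True, P: False, H: True, B: False, C: False

H ^ Q = T ^ F = True ✓
C ^ P = F ^ F = False ✓
C ^ P ^ Q = F ^ F ^ F = False ✓
B ^ Q ^ S = F ^ F ^ T = True ✓
B ^ C ^ Q = F ^ F ^ F = False ✓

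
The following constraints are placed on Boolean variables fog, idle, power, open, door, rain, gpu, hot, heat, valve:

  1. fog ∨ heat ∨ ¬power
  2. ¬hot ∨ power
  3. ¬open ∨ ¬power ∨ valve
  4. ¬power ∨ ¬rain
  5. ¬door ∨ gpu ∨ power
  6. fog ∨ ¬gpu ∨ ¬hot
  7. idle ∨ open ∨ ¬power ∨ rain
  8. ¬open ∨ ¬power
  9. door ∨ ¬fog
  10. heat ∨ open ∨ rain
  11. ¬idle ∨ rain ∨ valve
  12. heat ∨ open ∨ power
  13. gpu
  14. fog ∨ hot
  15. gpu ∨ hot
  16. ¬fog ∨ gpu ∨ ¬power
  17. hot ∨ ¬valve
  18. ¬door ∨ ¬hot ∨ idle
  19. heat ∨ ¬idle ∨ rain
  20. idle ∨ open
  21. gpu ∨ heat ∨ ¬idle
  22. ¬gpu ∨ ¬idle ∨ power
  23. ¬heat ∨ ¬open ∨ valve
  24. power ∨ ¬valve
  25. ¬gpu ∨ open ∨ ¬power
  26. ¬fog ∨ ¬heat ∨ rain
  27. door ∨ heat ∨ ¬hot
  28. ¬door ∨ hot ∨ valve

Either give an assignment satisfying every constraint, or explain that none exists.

Case open = True:
  (¬open ∨ ¬power) forces power = False.
  (¬hot ∨ power) forces hot = False.
  (gpu) forces gpu = True.
  (fog ∨ hot) forces fog = True.
  (door ∨ ¬fog) forces door = True.
  (hot ∨ ¬valve) forces valve = False.
  Clause (¬door ∨ hot ∨ valve) is falsified — contradiction.
Case open = False:
  (gpu) forces gpu = True.
  (idle ∨ open) forces idle = True.
  (¬gpu ∨ ¬idle ∨ power) forces power = True.
  Clause (¬gpu ∨ open ∨ ¬power) is falsified — contradiction.
Both cases fail, so the formula is unsatisfiable.

Unsatisfiable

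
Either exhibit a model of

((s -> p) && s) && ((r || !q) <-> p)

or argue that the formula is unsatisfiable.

p = True; q = True; s = True; r = True

  (s -> p) && s = True
    s -> p = True
  (r || !q) <-> p = True
    r || !q = True
      !q = False
Both conjuncts True, so the formula holds.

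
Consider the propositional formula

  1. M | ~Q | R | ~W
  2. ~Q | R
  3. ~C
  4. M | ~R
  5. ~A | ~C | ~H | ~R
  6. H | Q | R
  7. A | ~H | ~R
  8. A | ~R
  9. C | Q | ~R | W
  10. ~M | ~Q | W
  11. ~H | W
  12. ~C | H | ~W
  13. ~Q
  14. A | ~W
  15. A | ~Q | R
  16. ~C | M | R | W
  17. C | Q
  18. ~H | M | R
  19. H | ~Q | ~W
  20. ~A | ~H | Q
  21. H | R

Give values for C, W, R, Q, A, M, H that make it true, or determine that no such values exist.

Case C = True:
  Clause (~C) is falsified — contradiction.
Case C = False:
  (~Q) forces Q = False.
  Clause (C | Q) is falsified — contradiction.
Both cases fail, so the formula is unsatisfiable.

UNSATISFIABLE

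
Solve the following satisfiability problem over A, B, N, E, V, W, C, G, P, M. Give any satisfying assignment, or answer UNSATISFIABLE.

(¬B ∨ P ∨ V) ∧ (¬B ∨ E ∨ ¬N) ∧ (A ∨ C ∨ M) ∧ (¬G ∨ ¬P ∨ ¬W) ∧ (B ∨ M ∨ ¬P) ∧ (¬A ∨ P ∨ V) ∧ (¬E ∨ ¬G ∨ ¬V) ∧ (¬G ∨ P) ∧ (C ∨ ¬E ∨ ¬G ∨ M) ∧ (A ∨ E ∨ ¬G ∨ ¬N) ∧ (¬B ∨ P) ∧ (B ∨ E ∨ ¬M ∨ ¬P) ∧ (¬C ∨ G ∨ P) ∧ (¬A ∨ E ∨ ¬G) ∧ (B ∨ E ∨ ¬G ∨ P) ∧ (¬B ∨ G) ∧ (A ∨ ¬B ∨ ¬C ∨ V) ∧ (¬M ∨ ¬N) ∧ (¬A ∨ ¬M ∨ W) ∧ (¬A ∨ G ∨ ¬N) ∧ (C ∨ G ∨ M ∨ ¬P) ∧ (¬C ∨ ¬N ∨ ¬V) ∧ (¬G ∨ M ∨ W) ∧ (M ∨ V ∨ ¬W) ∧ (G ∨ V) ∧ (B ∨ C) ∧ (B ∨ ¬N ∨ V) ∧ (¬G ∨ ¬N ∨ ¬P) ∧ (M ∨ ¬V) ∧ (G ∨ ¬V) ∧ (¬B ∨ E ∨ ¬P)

Set A = False.
Set B = False.
  then (B ∨ C) forces C = True.
Try N = True:
  (¬M ∨ ¬N) forces M = False.
  (B ∨ M ∨ ¬P) forces P = False.
  (¬G ∨ P) forces G = False.
  clause (¬C ∨ G ∨ P) is falsified — backtrack.
So N = False.
Set E = True.
Try V = True:
  (¬E ∨ ¬G ∨ ¬V) forces G = False.
  clause (G ∨ ¬V) is falsified — backtrack.
So V = False.
  then (G ∨ V) forces G = True.
  then (¬G ∨ P) forces P = True.
  then (¬G ∨ ¬P ∨ ¬W) forces W = False.
  then (B ∨ M ∨ ¬P) forces M = True.
All clauses satisfied.

A=F, B=F, N=F, E=T, V=F, W=F, C=T, G=T, P=T, M=T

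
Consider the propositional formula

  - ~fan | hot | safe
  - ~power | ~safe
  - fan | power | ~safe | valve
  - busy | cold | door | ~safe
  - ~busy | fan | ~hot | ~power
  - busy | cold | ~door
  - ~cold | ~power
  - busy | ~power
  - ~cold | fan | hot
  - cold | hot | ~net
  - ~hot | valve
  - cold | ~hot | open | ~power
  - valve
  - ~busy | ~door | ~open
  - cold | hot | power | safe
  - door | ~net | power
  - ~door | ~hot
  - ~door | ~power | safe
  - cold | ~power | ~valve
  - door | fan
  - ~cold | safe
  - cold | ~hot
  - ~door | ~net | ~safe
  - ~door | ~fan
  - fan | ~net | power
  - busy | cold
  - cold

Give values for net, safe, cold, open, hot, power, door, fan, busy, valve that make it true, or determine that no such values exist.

net=F, safe=T, cold=T, open=F, hot=F, power=F, door=F, fan=T, busy=T, valve=T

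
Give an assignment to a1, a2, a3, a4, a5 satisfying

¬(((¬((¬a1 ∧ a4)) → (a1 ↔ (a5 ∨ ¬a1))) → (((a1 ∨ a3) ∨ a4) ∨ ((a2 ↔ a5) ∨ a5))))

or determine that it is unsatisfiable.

No satisfying assignment exists.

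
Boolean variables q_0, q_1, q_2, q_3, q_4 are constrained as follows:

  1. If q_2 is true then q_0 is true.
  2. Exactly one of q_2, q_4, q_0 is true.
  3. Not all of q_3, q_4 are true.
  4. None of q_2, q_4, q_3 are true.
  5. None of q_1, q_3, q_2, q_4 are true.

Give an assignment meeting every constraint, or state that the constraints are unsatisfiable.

q_0 = True; q_1 = False; q_2 = False; q_3 = False; q_4 = False

  (1) q_2=F ⇒ q_0: vacuous ✓
  (2) {q_2, q_4, q_0}: 1 true — exactly one ✓
  (3) {q_3, q_4}: 0/2 true — not all ✓
  (4) {q_2, q_4, q_3}: 0 true — none ✓
  (5) {q_1, q_3, q_2, q_4}: 0 true — none ✓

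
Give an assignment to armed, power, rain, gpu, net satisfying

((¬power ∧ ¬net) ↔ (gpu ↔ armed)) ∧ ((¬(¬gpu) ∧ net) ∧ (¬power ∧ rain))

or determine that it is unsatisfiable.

armed = False; power = False; rain = True; gpu = True; net = True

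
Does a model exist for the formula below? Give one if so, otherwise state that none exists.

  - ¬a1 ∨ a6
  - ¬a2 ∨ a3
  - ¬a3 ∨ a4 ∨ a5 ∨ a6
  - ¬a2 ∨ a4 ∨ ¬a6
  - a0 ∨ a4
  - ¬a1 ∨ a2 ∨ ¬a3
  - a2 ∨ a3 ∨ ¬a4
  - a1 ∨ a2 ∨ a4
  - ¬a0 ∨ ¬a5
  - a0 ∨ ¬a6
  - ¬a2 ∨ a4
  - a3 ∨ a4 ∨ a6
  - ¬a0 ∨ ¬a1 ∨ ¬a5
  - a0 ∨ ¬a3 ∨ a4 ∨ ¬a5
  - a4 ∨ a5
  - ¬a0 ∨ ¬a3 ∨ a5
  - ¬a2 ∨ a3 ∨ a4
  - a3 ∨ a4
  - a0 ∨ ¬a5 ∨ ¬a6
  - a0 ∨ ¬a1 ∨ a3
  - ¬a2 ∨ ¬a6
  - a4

a0 = False, a1 = False, a2 = True, a3 = True, a4 = True, a5 = True, a6 = False

Unit clause (a4) forces a4 = True.
Try a0 = True:
  (¬a0 ∨ ¬a5) forces a5 = False.
  (¬a0 ∨ ¬a3 ∨ a5) forces a3 = False.
  (¬a2 ∨ a3) forces a2 = False.
  clause (a2 ∨ a3 ∨ ¬a4) is falsified — backtrack.
So a0 = False.
  then (a0 ∨ ¬a6) forces a6 = False.
  then (¬a1 ∨ a6) forces a1 = False.
Set a2 = True.
  then (¬a2 ∨ a3) forces a3 = True.
Set a5 = True.
All clauses satisfied.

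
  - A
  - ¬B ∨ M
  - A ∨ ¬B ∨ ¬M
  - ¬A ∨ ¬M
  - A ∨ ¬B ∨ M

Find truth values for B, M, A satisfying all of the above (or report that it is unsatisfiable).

Unit clause (A) forces A = True.
In (¬A ∨ ¬M) only ¬M is left, so M = False.
In (¬B ∨ M) only ¬B is left, so B = False.
All clauses satisfied.

B=F, M=F, A=T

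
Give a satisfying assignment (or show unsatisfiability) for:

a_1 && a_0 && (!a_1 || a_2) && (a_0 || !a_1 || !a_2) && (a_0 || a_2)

a_0 = True, a_1 = True, a_2 = True

Unit clause (a_1) forces a_1 = True.
Unit clause (a_0) forces a_0 = True.
In (!a_1 || a_2) only a_2 is left, so a_2 = True.
Check each clause:
  (a_1): a_1 holds.
  (a_0): a_0 holds.
  (!a_1 || a_2): a_2 holds.
  (a_0 || !a_1 || !a_2): a_0 holds.
  (a_0 || a_2): a_0 holds.
All clauses satisfied.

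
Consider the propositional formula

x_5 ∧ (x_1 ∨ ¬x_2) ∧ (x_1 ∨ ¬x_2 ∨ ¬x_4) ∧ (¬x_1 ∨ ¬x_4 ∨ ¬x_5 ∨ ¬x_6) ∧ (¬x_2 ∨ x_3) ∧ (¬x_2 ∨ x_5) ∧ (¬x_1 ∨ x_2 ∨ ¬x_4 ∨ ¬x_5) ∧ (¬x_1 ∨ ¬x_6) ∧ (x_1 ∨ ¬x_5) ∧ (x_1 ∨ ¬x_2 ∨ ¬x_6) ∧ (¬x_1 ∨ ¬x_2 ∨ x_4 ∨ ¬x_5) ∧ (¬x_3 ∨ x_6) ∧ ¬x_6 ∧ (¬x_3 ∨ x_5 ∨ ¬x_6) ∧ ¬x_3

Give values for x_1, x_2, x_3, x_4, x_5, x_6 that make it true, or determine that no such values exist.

x_1 = True, x_2 = False, x_3 = False, x_4 = False, x_5 = True, x_6 = False

Unit clause (x_5) forces x_5 = True.
In (x_1 ∨ ¬x_5) only x_1 is left, so x_1 = True.
Unit clause (¬x_6) forces x_6 = False.
Unit clause (¬x_3) forces x_3 = False.
In (¬x_2 ∨ x_3) only ¬x_2 is left, so x_2 = False.
In (¬x_1 ∨ x_2 ∨ ¬x_4 ∨ ¬x_5) only ¬x_4 is left, so x_4 = False.
All clauses satisfied.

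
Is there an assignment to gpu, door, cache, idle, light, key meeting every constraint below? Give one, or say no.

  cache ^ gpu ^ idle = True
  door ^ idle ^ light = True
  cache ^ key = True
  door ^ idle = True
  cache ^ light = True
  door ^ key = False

gpu = True; door = False; cache = True; idle = True; light = False; key = False

cache ^ gpu ^ idle = T ^ T ^ T = True ✓
door ^ idle ^ light = F ^ T ^ F = True ✓
cache ^ key = T ^ F = True ✓
door ^ idle = F ^ T = True ✓
cache ^ light = T ^ F = True ✓
door ^ key = F ^ F = False ✓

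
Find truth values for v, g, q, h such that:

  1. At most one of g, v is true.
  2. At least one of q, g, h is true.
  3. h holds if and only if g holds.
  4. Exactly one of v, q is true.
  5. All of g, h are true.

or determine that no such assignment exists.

v=F, g=T, q=T, h=T

  (1) {g, v}: 1 true — at most one ✓
  (2) {q, g, h}: 3 true — at least one ✓
  (3) h=T, g=T — same ✓
  (4) {v, q}: 1 true — exactly one ✓
  (5) {g, h}: all 2 true ✓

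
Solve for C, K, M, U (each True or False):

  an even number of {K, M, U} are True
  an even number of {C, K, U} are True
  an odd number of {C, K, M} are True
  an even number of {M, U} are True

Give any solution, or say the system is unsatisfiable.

UNSATISFIABLE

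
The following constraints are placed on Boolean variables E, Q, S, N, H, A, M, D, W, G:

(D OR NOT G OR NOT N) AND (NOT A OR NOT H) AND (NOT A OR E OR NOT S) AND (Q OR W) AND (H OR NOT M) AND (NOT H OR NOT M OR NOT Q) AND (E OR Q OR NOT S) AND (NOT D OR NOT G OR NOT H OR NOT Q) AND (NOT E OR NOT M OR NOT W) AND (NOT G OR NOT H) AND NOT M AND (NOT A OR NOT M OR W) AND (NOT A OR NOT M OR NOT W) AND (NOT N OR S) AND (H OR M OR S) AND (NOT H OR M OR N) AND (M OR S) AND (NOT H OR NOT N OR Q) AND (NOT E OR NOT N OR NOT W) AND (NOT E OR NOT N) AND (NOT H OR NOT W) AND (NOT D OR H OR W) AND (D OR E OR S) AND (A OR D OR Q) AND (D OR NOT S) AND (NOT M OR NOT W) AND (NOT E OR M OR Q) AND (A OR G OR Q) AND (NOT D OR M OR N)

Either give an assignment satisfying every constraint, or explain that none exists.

Unit clause (NOT M) forces M = False.
In (M OR S) only S is left, so S = True.
In (D OR NOT S) only D is left, so D = True.
In (NOT D OR M OR N) only N is left, so N = True.
In (NOT E OR NOT N) only NOT E is left, so E = False.
In (NOT A OR E OR NOT S) only NOT A is left, so A = False.
In (E OR Q OR NOT S) only Q is left, so Q = True.
Set H = False.
  then (NOT D OR H OR W) forces W = True.
Set G = True.
All clauses satisfied.

E = False; Q = True; S = True; N = True; H = False; A = False; M = False; D = True; W = True; G = True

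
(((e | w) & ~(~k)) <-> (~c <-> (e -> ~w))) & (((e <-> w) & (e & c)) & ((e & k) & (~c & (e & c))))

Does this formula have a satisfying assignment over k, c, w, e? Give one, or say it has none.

No satisfying assignment exists.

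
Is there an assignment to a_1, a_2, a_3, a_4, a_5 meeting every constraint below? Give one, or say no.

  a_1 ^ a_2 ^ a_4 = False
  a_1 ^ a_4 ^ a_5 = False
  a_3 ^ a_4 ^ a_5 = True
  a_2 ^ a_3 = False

a_1=T, a_2=F, a_3=F, a_4=T, a_5=F

a_1 ^ a_2 ^ a_4 = T ^ F ^ T = False ✓
a_1 ^ a_4 ^ a_5 = T ^ T ^ F = False ✓
a_3 ^ a_4 ^ a_5 = F ^ T ^ F = True ✓
a_2 ^ a_3 = F ^ F = False ✓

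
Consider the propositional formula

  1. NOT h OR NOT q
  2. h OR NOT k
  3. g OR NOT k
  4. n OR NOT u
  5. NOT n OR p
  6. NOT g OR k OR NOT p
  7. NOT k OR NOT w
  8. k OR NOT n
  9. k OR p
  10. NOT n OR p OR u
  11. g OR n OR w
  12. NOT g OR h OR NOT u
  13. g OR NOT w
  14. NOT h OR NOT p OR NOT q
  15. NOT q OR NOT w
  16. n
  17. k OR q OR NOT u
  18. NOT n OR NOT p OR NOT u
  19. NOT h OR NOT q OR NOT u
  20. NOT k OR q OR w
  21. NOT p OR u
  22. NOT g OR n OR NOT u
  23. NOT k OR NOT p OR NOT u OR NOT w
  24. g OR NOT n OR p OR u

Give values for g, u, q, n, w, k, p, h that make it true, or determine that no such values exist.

No satisfying assignment exists.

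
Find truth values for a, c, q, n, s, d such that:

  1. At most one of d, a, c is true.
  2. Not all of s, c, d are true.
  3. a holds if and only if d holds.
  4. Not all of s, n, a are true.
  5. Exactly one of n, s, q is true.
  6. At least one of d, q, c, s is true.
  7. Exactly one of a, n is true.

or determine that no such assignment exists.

a=F, c=T, q=F, n=T, s=F, d=F

  (1) {d, a, c}: 1 true — at most one ✓
  (2) {s, c, d}: 1/3 true — not all ✓
  (3) a=F, d=F — same ✓
  (4) {s, n, a}: 1/3 true — not all ✓
  (5) {n, s, q}: 1 true — exactly one ✓
  (6) {d, q, c, s}: 1 true — at least one ✓
  (7) {a, n}: 1 true — exactly one ✓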